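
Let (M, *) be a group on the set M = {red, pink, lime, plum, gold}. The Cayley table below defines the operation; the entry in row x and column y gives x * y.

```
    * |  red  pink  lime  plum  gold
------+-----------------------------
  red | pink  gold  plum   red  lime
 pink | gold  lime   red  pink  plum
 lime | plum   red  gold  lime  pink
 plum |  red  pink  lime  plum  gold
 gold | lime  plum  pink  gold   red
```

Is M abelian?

Check whether the table is symmetric across its main diagonal.
Every entry (row x, col y) equals the entry (row y, col x), so M is abelian.

Yes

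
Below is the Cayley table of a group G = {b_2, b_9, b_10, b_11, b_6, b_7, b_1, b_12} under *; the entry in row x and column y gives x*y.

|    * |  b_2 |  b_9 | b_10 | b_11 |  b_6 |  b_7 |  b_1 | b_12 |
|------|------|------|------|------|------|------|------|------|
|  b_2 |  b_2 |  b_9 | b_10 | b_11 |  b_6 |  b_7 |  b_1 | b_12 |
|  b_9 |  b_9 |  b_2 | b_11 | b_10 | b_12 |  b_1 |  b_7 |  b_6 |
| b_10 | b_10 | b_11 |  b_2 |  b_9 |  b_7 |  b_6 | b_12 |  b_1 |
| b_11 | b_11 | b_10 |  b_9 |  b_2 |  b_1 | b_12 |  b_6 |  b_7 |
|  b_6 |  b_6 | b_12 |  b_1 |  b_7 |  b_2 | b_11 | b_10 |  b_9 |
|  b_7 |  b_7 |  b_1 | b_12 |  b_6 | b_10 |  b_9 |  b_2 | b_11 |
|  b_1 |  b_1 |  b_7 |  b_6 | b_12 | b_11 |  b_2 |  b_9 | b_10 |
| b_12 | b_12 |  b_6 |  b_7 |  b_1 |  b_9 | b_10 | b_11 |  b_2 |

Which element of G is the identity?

The identity e satisfies e*x = x for all x, so its row in the table reproduces the column headers.
Row b_2 reads: b_2, b_9, b_10, b_11, b_6, b_7, b_1, b_12 — exactly the header order. So b_2 is the identity.

b_2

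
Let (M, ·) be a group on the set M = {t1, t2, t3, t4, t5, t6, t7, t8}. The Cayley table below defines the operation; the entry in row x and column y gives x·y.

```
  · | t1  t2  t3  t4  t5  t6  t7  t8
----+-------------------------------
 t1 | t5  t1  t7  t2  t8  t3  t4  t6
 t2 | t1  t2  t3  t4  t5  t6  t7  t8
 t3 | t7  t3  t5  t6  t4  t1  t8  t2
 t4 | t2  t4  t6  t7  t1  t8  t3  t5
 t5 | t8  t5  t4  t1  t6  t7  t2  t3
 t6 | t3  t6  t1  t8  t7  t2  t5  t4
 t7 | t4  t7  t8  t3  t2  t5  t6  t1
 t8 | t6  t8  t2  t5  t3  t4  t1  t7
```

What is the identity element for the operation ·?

t2

The identity e satisfies e·x = x for all x, so its row in the table reproduces the column headers.
Row t2 reads: t1, t2, t3, t4, t5, t6, t7, t8 — exactly the header order. So t2 is the identity.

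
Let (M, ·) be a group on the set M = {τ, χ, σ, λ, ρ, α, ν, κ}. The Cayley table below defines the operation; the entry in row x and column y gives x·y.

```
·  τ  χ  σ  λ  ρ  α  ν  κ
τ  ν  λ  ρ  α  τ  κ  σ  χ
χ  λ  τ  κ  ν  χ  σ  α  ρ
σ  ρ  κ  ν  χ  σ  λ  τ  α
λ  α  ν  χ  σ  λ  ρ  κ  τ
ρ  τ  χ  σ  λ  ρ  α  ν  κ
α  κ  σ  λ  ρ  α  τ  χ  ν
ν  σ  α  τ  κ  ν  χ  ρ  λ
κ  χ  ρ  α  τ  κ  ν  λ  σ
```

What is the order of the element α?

8

The identity element is ρ (its row matches the header).
α^1 = α
α^2 = α·α = τ
α^3 = τ·α = κ
α^4 = κ·α = ν
α^5 = ν·α = χ
α^6 = χ·α = σ
α^7 = σ·α = λ
α^8 = λ·α = ρ
The first power of α equal to the identity is α^8, so ord(α) = 8.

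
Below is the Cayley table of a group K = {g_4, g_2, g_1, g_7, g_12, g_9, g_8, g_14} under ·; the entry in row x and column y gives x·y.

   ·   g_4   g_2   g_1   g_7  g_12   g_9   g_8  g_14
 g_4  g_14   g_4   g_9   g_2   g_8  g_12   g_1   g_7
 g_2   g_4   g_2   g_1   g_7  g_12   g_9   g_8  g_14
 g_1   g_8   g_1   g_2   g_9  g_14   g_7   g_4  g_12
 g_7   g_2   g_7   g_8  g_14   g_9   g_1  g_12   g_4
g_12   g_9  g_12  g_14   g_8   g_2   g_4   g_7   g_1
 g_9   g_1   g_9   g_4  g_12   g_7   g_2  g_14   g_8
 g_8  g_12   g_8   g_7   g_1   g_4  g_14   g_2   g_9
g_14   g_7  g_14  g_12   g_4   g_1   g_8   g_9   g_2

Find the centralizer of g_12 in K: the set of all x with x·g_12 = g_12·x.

{g_1, g_12, g_14, g_2}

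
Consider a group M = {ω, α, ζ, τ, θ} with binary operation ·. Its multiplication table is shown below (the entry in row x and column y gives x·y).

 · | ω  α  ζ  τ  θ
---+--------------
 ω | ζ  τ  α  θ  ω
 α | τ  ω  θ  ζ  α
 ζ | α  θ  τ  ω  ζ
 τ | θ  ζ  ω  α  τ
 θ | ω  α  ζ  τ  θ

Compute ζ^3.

ω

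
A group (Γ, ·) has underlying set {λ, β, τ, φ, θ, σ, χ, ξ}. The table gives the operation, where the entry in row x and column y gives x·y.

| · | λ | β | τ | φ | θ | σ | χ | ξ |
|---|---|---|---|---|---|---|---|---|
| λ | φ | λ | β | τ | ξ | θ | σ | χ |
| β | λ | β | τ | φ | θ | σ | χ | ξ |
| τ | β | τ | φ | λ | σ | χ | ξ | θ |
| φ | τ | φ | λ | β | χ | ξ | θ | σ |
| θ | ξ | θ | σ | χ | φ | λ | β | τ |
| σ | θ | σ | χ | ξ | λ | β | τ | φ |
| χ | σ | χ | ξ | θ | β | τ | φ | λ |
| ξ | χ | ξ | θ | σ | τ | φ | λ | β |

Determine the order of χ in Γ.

4

The identity element is β (its row matches the header).
χ^1 = χ
χ^2 = χ·χ = φ
χ^3 = φ·χ = θ
χ^4 = θ·χ = β
The first power of χ equal to the identity is χ^4, so ord(χ) = 4.
(Structurally, Γ here is isomorphic to Z_2 x Z_4.)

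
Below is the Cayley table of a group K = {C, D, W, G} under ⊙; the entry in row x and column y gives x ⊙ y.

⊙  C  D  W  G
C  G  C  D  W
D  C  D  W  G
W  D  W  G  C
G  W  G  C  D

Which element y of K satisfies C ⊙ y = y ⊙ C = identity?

First locate the identity: row D matches the header, so D is the identity.
Scan row C for D: C ⊙ W = D. Hence C^(-1) = W.

W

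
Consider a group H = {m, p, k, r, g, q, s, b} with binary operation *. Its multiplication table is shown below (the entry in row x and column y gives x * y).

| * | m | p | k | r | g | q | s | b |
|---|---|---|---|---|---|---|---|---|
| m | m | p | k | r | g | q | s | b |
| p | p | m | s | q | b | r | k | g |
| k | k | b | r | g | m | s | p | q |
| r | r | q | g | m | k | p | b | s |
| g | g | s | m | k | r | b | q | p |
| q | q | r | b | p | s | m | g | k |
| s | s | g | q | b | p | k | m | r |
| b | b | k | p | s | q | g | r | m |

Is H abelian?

g * p = s but p * g = b.
Since g and p do not commute, H is not abelian.

No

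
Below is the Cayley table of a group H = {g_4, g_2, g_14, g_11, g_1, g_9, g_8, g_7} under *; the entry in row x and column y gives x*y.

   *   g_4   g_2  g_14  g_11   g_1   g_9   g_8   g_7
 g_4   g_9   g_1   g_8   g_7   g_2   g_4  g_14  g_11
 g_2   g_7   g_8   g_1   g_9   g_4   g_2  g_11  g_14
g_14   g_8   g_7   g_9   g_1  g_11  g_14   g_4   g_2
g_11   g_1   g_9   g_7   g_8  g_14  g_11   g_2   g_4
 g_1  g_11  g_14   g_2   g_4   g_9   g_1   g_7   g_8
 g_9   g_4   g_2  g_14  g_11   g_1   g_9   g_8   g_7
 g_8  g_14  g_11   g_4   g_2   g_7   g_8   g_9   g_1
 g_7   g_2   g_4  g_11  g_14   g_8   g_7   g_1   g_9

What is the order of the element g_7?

2

The identity element is g_9 (its row matches the header).
g_7^1 = g_7
g_7^2 = g_7*g_7 = g_9
The first power of g_7 equal to the identity is g_7^2, so ord(g_7) = 2.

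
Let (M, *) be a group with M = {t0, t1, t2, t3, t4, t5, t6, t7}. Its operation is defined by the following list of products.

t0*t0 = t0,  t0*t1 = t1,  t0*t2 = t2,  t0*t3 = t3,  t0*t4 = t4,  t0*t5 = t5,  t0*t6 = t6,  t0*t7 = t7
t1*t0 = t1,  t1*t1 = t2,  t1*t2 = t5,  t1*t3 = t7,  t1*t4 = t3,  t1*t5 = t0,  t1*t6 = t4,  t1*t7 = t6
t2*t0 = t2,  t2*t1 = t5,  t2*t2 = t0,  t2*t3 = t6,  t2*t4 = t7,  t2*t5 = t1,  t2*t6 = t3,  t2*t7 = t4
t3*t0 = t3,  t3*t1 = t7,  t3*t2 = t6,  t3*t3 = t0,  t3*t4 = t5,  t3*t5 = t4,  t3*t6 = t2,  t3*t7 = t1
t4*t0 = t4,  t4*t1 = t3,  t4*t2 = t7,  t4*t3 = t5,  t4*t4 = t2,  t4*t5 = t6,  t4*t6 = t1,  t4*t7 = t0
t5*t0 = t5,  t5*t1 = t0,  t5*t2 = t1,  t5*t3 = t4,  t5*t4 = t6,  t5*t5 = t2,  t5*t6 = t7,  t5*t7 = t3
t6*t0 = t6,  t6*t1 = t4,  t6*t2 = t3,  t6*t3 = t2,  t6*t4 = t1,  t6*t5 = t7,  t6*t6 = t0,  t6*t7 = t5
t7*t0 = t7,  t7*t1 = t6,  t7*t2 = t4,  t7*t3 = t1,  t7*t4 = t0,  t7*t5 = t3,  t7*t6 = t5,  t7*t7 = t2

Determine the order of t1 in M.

The identity element is t0 (its row matches the header).
t1^1 = t1
t1^2 = t1 * t1 = t2
t1^3 = t2 * t1 = t5
t1^4 = t5 * t1 = t0
The first power of t1 equal to the identity is t1^4, so ord(t1) = 4.

4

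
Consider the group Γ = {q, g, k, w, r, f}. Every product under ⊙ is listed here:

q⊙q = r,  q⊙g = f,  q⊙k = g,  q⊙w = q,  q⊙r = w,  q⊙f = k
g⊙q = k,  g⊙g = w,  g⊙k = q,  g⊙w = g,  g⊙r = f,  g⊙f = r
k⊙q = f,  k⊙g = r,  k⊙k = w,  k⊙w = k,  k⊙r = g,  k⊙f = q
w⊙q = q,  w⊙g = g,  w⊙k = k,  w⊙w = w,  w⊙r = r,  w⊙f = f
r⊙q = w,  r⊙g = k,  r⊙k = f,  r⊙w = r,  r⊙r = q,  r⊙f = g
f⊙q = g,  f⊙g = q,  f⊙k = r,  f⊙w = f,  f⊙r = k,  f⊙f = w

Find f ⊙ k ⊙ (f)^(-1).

The identity is w. In row f, the entry w sits in column f, so f^(-1) = f.
f ⊙ k = r
r ⊙ f = g

g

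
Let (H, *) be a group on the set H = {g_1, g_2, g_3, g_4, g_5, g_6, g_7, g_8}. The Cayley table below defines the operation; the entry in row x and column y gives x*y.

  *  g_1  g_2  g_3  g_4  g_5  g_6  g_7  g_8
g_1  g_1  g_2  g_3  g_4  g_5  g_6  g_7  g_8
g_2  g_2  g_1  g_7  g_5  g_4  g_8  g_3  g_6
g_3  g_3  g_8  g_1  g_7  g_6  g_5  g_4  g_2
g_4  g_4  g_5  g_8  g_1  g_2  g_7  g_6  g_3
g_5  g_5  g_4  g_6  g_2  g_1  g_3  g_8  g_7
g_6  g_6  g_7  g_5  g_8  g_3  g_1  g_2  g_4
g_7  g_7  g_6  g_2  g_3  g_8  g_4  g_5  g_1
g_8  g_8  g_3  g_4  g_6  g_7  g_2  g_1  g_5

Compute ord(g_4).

The identity element is g_1 (its row matches the header).
g_4^1 = g_4
g_4^2 = g_4*g_4 = g_1
The first power of g_4 equal to the identity is g_4^2, so ord(g_4) = 2.

2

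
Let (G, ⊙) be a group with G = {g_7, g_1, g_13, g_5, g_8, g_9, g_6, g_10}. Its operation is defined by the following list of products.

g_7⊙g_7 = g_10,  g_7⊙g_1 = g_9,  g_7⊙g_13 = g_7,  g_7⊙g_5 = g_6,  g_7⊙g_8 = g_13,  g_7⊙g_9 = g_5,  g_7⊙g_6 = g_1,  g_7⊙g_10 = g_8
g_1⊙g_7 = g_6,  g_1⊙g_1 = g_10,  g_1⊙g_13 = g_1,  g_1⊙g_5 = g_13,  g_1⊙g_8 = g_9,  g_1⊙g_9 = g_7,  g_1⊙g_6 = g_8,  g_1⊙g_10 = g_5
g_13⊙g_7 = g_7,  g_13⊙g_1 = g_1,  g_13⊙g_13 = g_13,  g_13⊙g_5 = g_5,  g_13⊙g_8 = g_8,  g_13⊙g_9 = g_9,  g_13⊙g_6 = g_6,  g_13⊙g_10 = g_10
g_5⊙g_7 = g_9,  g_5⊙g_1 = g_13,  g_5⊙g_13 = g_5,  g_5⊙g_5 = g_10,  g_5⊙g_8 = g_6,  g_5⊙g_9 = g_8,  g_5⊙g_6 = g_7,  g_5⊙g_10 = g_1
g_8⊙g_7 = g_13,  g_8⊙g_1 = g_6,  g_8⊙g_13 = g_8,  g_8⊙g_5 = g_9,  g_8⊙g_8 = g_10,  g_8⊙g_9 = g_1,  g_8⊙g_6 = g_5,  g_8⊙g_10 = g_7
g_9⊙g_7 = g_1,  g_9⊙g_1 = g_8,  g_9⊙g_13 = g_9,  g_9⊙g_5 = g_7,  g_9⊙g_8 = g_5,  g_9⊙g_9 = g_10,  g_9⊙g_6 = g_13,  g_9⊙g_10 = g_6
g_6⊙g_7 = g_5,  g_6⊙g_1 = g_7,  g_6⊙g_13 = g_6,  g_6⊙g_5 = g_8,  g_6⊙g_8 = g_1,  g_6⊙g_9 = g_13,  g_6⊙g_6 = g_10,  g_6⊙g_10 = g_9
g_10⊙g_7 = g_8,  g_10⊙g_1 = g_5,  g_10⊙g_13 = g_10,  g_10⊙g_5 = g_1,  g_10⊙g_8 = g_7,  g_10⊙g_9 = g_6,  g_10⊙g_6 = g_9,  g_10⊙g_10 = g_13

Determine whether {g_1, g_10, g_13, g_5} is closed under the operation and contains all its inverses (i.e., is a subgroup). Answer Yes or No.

{g_1, g_10, g_13, g_5} contains the identity g_13.
Checking products: every product of two elements of {g_1, g_10, g_13, g_5} (read from the table) lies in {g_1, g_10, g_13, g_5}, so the set is closed.
In a finite group, a nonempty closed subset is a subgroup. So {g_1, g_10, g_13, g_5} ≤ G.

Yes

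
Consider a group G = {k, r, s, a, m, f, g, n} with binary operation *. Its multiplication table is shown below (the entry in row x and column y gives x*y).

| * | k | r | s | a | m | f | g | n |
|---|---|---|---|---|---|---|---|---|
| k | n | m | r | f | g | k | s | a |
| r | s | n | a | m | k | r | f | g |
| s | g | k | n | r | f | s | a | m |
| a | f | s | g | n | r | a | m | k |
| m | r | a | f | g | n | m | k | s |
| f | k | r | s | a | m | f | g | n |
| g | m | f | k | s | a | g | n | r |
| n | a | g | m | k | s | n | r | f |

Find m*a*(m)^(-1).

The identity is f. In row m, the entry f sits in column s, so m^(-1) = s.
m*a = g
g*s = k

k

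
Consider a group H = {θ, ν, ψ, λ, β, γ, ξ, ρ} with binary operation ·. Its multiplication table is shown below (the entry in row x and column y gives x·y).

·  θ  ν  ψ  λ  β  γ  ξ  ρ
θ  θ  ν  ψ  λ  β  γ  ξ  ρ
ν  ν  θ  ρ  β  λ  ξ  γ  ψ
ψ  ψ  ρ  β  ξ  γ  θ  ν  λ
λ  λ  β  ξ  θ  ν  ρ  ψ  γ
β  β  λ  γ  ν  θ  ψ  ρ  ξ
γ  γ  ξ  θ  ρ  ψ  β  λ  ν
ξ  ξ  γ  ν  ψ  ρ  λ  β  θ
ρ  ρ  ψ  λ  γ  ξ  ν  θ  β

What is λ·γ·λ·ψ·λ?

λ

λ·γ = ρ
ρ·λ = γ
γ·ψ = θ
θ·λ = λ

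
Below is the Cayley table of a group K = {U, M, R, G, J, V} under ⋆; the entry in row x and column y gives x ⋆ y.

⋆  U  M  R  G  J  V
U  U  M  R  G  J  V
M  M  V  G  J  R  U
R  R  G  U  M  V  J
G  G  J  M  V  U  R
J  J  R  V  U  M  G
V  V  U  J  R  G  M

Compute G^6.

U

G^1 = G
G^2 = G ⋆ G = V
G^3 = V ⋆ G = R
G^4 = R ⋆ G = M
G^5 = M ⋆ G = J
G^6 = J ⋆ G = U
(Structurally, K here is isomorphic to the cyclic group Z_6.)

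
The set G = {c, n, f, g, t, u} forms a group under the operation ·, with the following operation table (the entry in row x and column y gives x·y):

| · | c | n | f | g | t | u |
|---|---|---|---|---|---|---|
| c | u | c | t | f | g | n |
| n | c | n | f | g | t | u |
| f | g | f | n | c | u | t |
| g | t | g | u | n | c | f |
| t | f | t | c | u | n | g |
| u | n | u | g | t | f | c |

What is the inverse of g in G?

First locate the identity: row n matches the header, so n is the identity.
Scan row g for n: g·g = n. Hence g^(-1) = g.
(Structurally, G here is isomorphic to the symmetric group S_3.)

g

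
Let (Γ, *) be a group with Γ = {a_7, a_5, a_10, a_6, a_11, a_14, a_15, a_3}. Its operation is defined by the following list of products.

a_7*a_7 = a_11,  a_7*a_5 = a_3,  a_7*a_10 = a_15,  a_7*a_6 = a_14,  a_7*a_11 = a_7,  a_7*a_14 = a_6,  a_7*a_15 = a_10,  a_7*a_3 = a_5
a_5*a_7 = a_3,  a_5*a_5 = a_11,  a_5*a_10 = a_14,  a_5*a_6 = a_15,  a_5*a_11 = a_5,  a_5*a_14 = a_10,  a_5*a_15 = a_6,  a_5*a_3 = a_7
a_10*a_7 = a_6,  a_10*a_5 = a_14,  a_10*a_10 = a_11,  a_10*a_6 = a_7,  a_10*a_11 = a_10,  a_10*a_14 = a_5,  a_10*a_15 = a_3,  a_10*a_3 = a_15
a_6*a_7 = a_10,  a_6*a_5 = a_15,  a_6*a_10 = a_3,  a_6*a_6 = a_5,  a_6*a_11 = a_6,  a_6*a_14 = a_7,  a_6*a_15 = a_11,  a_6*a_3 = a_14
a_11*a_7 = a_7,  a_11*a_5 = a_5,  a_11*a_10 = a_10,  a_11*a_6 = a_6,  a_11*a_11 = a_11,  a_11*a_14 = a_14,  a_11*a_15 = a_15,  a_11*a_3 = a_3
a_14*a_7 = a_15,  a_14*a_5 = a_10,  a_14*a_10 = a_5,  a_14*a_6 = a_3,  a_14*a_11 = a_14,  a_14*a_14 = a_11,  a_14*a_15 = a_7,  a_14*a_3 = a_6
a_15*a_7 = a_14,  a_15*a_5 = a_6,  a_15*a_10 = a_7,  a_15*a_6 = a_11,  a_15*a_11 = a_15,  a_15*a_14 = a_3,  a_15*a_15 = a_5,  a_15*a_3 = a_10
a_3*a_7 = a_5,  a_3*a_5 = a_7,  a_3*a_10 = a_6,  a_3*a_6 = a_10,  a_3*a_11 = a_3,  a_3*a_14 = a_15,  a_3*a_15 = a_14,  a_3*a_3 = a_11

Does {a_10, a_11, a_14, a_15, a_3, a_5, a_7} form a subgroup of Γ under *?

a_5 * a_15 = a_6, which is not in {a_10, a_11, a_14, a_15, a_3, a_5, a_7}.
The subset is not closed under *, so it is not a subgroup.

No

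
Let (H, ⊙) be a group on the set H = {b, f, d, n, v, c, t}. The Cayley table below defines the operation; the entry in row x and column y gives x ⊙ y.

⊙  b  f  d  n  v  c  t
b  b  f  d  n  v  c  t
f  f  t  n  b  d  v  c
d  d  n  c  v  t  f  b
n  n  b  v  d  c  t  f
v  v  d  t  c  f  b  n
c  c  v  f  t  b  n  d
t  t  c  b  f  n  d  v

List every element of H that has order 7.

{c, d, f, n, t, v}

Identity is b. Compute the order of each non-identity element by repeated multiplication:
  f: f → t → c → v → d → n → b  (order 7)
  d: d → c → f → n → v → t → b  (order 7)
  n: n → d → v → c → t → f → b  (order 7)
  v: v → f → d → t → n → c → b  (order 7)
  c: c → n → t → d → f → v → b  (order 7)
  t: t → v → n → f → c → d → b  (order 7)
Elements of order 7: {c, d, f, n, t, v}.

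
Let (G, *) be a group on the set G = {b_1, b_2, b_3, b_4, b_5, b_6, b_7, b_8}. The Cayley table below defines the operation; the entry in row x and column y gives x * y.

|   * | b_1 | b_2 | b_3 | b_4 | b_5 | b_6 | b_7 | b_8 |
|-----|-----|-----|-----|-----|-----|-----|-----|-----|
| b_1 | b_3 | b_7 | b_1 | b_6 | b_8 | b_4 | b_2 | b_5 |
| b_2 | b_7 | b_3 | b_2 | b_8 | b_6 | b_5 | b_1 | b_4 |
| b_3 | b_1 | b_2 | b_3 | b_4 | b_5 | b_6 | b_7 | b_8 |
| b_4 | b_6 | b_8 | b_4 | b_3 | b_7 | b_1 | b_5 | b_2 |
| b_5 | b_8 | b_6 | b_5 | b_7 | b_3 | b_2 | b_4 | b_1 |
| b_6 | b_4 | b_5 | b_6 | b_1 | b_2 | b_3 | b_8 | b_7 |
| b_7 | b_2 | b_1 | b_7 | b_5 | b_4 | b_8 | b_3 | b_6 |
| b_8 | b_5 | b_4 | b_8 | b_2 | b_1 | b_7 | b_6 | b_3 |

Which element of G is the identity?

b_3

The identity e satisfies e * x = x for all x, so its row in the table reproduces the column headers.
Row b_3 reads: b_1, b_2, b_3, b_4, b_5, b_6, b_7, b_8 — exactly the header order. So b_3 is the identity.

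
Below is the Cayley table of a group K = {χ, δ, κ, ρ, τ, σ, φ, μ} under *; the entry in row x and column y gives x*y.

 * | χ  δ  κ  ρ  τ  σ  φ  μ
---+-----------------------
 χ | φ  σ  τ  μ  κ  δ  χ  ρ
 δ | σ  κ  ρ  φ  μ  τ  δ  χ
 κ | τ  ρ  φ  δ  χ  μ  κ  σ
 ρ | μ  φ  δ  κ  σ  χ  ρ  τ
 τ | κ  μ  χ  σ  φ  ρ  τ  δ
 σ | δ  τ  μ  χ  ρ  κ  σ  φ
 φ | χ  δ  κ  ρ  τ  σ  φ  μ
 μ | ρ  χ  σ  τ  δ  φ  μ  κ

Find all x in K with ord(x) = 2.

Identity is φ. Compute the order of each non-identity element by repeated multiplication:
  χ: χ → φ  (order 2)
  δ: δ → κ → ρ → φ  (order 4)
  κ: κ → φ  (order 2)
  ρ: ρ → κ → δ → φ  (order 4)
  τ: τ → φ  (order 2)
  σ: σ → κ → μ → φ  (order 4)
  μ: μ → κ → σ → φ  (order 4)
Elements of order 2: {κ, τ, χ}.

{κ, τ, χ}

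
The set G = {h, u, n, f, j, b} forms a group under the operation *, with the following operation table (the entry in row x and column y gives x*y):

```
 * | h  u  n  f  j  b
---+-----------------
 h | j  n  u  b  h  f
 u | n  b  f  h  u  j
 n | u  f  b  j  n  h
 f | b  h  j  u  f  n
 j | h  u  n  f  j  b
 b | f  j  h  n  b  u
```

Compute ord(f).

The identity element is j (its row matches the header).
f^1 = f
f^2 = f*f = u
f^3 = u*f = h
f^4 = h*f = b
f^5 = b*f = n
f^6 = n*f = j
The first power of f equal to the identity is f^6, so ord(f) = 6.
(Structurally, G here is isomorphic to the cyclic group Z_6.)

6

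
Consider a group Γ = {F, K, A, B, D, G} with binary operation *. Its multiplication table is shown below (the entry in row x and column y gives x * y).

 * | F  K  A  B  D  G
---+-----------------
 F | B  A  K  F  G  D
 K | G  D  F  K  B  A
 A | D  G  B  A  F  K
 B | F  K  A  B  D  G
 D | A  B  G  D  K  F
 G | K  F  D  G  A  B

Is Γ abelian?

D * A = G but A * D = F.
Since D and A do not commute, Γ is not abelian.

No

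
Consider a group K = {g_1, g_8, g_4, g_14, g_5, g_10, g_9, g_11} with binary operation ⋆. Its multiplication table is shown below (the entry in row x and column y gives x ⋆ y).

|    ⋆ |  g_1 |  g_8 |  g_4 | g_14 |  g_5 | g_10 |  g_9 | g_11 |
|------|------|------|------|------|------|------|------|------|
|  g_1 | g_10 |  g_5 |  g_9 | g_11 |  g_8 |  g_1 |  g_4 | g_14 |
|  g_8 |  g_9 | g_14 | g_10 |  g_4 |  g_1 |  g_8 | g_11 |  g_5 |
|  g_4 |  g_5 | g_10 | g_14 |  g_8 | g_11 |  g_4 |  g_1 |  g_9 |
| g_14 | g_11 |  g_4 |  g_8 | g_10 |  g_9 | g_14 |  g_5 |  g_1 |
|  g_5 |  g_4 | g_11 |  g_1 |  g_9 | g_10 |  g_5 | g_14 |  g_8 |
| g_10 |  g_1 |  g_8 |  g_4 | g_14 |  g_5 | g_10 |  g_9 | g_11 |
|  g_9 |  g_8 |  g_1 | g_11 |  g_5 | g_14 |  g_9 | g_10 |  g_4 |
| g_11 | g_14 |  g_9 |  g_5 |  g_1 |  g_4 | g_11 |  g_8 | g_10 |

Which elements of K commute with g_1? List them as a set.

Compare row g_1 with column g_1 entry by entry.
g_11 ⋆ g_1 = g_14 = g_1 ⋆ g_11, so g_11 commutes with g_1.
g_4 ⋆ g_1 = g_5 but g_1 ⋆ g_4 = g_9, so g_4 does not.
Collecting the elements that commute with g_1: C(g_1) = {g_1, g_10, g_11, g_14}.
(Structurally, K here is isomorphic to the dihedral group D_4.)

{g_1, g_10, g_11, g_14}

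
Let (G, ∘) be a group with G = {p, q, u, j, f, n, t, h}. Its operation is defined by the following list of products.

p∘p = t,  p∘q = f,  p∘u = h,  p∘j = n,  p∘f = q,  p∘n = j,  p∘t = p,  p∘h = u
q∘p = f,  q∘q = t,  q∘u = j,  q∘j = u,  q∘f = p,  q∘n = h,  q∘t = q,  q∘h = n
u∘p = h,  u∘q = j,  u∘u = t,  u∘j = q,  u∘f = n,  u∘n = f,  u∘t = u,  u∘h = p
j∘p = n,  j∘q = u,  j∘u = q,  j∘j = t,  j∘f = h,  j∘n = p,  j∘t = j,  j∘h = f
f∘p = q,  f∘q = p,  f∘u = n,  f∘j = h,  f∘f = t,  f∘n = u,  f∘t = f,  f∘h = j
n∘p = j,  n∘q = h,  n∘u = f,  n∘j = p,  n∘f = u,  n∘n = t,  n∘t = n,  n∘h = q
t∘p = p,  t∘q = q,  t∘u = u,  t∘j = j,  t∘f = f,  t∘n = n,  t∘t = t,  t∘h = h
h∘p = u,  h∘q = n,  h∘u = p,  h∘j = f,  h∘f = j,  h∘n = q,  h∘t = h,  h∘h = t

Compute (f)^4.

t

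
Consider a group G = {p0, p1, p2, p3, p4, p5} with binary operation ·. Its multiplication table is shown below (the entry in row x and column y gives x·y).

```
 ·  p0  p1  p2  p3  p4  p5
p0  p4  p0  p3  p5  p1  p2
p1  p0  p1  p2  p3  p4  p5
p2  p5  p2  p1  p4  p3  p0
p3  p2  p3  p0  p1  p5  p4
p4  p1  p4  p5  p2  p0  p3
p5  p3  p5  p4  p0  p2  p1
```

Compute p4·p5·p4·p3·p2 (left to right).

p4·p5 = p3
p3·p4 = p5
p5·p3 = p0
p0·p2 = p3
(Structurally, G here is isomorphic to the symmetric group S_3.)

p3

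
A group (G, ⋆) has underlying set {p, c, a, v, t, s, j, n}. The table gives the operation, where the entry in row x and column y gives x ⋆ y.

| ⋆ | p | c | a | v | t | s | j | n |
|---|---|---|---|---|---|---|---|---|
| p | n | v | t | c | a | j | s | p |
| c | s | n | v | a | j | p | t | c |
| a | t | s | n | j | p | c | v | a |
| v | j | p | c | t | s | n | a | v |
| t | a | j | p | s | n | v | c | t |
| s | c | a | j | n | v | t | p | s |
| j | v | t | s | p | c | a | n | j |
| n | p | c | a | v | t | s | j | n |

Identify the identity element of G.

n

The identity e satisfies e ⋆ x = x for all x, so its row in the table reproduces the column headers.
Row n reads: p, c, a, v, t, s, j, n — exactly the header order. So n is the identity.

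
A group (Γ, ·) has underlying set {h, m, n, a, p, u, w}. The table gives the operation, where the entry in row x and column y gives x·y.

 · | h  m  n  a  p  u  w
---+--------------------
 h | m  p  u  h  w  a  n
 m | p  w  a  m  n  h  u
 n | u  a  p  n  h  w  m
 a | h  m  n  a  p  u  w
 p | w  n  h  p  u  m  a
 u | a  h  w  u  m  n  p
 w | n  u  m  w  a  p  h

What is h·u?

a

Read row h, column u: h·u = a.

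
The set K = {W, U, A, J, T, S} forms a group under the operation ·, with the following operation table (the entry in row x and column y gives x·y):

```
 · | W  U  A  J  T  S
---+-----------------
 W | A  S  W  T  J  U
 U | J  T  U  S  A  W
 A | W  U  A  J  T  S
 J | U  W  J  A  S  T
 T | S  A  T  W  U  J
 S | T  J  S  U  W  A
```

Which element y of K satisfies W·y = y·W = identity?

First locate the identity: row A matches the header, so A is the identity.
Scan row W for A: W·W = A. Hence W^(-1) = W.

W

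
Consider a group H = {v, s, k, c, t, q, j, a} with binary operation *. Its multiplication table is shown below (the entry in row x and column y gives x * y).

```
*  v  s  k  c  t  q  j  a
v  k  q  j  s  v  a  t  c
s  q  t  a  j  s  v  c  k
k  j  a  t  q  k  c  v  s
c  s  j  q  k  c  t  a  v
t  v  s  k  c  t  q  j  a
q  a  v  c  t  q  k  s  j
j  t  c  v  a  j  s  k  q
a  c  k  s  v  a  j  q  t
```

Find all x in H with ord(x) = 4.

{c, j, q, v}

Identity is t. Compute the order of each non-identity element by repeated multiplication:
  v: v → k → j → t  (order 4)
  s: s → t  (order 2)
  k: k → t  (order 2)
  c: c → k → q → t  (order 4)
  q: q → k → c → t  (order 4)
  j: j → k → v → t  (order 4)
  a: a → t  (order 2)
Elements of order 4: {c, j, q, v}.
(Structurally, H here is isomorphic to Z_2 x Z_4.)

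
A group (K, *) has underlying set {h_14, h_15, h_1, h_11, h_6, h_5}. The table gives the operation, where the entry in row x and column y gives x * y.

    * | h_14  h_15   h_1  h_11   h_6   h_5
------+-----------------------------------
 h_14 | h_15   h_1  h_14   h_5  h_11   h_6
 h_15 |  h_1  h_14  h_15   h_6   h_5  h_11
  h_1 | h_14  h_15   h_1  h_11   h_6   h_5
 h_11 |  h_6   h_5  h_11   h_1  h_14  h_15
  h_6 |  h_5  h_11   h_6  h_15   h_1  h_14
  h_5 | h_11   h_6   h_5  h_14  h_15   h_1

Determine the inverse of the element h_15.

h_14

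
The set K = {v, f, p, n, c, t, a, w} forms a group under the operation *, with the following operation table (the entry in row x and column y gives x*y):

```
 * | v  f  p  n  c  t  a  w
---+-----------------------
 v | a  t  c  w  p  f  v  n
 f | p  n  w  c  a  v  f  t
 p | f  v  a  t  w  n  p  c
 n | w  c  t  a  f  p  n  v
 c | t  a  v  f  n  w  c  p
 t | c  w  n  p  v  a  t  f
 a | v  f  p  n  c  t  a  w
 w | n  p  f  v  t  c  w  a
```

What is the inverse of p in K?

p

First locate the identity: row a matches the header, so a is the identity.
Scan row p for a: p*p = a. Hence p^(-1) = p.
(Structurally, K here is isomorphic to the dihedral group D_4.)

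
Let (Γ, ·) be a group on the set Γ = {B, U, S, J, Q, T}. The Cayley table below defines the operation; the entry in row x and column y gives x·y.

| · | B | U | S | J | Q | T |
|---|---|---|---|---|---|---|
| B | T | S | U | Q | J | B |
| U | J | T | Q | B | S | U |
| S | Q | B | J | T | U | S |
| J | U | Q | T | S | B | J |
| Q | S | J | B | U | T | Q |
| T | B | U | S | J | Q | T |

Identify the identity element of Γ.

T

The identity e satisfies e·x = x for all x, so its row in the table reproduces the column headers.
Row T reads: B, U, S, J, Q, T — exactly the header order. So T is the identity.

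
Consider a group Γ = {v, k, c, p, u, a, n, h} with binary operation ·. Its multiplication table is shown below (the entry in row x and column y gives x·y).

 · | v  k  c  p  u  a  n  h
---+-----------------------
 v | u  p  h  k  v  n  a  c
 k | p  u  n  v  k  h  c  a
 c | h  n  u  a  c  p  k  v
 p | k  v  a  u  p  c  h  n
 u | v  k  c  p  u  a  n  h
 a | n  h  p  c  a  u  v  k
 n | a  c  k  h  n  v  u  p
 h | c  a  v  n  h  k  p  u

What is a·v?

n

Read row a, column v: a·v = n.
(Structurally, Γ here is isomorphic to the elementary abelian group (Z_2)^3.)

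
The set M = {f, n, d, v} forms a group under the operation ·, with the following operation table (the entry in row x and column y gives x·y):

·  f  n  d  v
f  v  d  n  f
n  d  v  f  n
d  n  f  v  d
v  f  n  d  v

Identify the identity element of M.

v

The identity e satisfies e·x = x for all x, so its row in the table reproduces the column headers.
Row v reads: f, n, d, v — exactly the header order. So v is the identity.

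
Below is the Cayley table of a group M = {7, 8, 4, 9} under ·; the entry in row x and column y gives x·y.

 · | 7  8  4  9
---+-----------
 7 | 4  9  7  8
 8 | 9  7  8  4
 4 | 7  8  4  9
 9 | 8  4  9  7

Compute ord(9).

The identity element is 4 (its row matches the header).
9^1 = 9
9^2 = 9·9 = 7
9^3 = 7·9 = 8
9^4 = 8·9 = 4
The first power of 9 equal to the identity is 9^4, so ord(9) = 4.
(Structurally, M here is isomorphic to the cyclic group Z_4.)

4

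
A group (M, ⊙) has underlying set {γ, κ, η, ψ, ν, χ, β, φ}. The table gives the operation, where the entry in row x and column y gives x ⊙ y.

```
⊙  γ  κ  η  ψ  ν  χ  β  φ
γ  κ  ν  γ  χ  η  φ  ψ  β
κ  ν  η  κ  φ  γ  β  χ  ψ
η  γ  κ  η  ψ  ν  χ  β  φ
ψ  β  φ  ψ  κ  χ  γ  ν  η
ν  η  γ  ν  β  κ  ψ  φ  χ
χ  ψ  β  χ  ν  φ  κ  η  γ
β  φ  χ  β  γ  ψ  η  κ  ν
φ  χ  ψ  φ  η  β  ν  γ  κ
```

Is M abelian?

No

ν ⊙ χ = ψ but χ ⊙ ν = φ.
Since ν and χ do not commute, M is not abelian.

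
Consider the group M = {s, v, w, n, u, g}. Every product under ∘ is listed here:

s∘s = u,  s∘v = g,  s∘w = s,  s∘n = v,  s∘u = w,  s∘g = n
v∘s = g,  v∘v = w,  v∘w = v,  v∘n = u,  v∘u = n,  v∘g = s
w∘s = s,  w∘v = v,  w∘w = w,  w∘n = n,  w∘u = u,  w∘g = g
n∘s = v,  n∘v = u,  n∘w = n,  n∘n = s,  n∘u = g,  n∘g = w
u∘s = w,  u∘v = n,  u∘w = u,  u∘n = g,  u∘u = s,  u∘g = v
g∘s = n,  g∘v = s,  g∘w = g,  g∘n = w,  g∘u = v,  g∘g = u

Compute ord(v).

The identity element is w (its row matches the header).
v^1 = v
v^2 = v ∘ v = w
The first power of v equal to the identity is v^2, so ord(v) = 2.

2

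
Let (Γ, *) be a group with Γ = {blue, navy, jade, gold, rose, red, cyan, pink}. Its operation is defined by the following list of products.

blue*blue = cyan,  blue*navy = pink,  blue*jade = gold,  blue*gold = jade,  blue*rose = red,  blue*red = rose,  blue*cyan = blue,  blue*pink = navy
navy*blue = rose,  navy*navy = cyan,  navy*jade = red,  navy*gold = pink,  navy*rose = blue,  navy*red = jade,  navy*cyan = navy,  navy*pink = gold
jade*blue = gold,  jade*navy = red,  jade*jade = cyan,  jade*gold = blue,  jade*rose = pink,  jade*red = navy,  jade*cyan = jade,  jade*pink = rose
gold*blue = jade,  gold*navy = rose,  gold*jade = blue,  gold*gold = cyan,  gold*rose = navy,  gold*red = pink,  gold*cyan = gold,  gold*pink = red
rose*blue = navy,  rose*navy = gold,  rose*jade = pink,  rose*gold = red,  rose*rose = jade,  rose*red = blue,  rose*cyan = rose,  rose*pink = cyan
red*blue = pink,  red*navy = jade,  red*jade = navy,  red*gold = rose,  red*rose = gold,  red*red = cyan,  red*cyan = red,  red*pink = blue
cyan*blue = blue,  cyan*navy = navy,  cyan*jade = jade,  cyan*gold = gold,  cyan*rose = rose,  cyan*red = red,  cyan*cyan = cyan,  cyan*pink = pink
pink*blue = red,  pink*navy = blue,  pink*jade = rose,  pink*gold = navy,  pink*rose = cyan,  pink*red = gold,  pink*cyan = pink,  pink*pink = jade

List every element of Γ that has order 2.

{blue, gold, jade, navy, red}

Identity is cyan. Compute the order of each non-identity element by repeated multiplication:
  blue: blue → cyan  (order 2)
  navy: navy → cyan  (order 2)
  jade: jade → cyan  (order 2)
  gold: gold → cyan  (order 2)
  rose: rose → jade → pink → cyan  (order 4)
  red: red → cyan  (order 2)
  pink: pink → jade → rose → cyan  (order 4)
Elements of order 2: {blue, gold, jade, navy, red}.
(Structurally, Γ here is isomorphic to the dihedral group D_4.)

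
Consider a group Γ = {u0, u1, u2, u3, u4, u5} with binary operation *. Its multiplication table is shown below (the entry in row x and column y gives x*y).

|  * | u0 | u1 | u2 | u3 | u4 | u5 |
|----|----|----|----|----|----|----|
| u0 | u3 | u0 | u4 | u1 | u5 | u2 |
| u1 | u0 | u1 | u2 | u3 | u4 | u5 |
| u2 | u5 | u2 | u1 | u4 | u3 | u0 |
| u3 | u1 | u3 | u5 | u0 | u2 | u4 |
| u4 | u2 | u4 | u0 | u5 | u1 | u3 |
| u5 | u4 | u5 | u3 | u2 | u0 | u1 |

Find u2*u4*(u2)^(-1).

u5

The identity is u1. In row u2, the entry u1 sits in column u2, so u2^(-1) = u2.
u2*u4 = u3
u3*u2 = u5
(Structurally, Γ here is isomorphic to the symmetric group S_3.)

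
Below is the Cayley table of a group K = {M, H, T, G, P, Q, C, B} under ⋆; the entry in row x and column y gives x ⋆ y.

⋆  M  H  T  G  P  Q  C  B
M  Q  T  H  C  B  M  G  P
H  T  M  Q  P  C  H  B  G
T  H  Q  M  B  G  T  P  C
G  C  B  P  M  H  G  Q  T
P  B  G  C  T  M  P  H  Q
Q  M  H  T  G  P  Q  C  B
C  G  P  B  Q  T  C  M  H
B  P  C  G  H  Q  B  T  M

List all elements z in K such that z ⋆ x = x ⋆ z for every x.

{M, Q}

An element z is central iff its row equals its column in the table.
For H: H ⋆ P = C ≠ G = P ⋆ H, so H ∉ Z.
Checking each element this way leaves Z(K) = {M, Q}.
(Structurally, K here is isomorphic to the quaternion group Q_8.)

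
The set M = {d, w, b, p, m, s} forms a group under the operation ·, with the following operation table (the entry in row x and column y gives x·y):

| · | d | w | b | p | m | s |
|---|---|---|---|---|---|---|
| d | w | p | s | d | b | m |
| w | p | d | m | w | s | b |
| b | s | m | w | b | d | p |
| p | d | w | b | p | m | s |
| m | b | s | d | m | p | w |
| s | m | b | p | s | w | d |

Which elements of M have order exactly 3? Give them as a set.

Identity is p. Compute the order of each non-identity element by repeated multiplication:
  d: d → w → p  (order 3)
  w: w → d → p  (order 3)
  b: b → w → m → d → s → p  (order 6)
  m: m → p  (order 2)
  s: s → d → m → w → b → p  (order 6)
Elements of order 3: {d, w}.

{d, w}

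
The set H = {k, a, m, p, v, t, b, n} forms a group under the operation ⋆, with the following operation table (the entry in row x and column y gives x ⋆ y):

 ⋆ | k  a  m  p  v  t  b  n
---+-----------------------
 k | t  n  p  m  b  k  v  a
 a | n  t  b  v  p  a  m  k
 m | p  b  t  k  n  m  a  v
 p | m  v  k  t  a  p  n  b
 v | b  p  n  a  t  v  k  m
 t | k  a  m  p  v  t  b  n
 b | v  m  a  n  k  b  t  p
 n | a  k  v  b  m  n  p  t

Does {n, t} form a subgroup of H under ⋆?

Yes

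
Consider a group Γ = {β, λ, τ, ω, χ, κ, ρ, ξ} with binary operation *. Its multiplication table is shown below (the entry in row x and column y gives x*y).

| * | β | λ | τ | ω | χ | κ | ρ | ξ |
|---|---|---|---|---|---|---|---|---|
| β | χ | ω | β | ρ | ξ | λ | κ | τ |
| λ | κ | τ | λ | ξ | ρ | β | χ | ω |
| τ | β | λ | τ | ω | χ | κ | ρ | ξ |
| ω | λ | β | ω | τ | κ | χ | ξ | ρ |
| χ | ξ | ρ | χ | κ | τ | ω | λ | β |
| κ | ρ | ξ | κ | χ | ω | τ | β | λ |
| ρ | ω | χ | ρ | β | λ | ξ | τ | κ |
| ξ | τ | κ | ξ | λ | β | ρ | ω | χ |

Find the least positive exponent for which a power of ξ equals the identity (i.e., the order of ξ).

The identity element is τ (its row matches the header).
ξ^1 = ξ
ξ^2 = ξ*ξ = χ
ξ^3 = χ*ξ = β
ξ^4 = β*ξ = τ
The first power of ξ equal to the identity is ξ^4, so ord(ξ) = 4.

4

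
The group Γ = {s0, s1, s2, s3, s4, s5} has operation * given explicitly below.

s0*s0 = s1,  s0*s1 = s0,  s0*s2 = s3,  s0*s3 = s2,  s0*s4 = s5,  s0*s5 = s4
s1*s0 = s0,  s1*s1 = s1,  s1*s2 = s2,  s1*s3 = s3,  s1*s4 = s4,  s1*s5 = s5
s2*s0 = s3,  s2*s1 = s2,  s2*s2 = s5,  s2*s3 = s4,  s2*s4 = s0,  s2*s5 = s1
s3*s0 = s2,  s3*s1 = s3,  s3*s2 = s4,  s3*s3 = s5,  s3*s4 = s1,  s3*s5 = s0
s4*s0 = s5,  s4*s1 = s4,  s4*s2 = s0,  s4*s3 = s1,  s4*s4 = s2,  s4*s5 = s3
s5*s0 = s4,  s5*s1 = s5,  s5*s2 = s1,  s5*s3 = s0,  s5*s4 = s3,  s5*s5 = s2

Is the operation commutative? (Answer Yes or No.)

Yes

Check whether the table is symmetric across its main diagonal.
Every entry (row x, col y) equals the entry (row y, col x), so Γ is abelian.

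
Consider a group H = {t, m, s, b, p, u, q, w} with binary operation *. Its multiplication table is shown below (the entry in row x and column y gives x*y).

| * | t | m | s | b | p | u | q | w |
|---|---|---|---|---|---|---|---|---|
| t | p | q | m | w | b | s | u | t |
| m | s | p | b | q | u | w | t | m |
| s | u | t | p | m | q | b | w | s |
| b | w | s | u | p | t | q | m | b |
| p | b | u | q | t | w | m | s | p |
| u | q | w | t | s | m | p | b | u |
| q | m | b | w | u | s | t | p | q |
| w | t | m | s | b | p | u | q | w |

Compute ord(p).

The identity element is w (its row matches the header).
p^1 = p
p^2 = p*p = w
The first power of p equal to the identity is p^2, so ord(p) = 2.
(Structurally, H here is isomorphic to the quaternion group Q_8.)

2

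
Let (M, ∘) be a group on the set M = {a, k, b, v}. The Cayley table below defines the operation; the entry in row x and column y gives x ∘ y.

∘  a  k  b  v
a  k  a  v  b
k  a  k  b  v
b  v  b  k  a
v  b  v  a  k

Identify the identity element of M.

The identity e satisfies e ∘ x = x for all x, so its row in the table reproduces the column headers.
Row k reads: a, k, b, v — exactly the header order. So k is the identity.

k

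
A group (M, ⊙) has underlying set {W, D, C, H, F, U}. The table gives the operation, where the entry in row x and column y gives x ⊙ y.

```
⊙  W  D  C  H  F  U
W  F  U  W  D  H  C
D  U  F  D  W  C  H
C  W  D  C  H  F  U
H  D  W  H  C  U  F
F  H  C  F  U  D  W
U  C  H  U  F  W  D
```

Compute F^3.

C

F^1 = F
F^2 = F ⊙ F = D
F^3 = D ⊙ F = C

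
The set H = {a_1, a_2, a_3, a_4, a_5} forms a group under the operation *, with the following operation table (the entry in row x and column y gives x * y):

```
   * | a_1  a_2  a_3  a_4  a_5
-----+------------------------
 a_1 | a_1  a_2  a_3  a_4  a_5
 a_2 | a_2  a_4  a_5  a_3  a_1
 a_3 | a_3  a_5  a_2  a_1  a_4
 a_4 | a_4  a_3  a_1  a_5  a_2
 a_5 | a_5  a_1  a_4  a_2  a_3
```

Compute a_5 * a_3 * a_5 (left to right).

a_2

a_5 * a_3 = a_4
a_4 * a_5 = a_2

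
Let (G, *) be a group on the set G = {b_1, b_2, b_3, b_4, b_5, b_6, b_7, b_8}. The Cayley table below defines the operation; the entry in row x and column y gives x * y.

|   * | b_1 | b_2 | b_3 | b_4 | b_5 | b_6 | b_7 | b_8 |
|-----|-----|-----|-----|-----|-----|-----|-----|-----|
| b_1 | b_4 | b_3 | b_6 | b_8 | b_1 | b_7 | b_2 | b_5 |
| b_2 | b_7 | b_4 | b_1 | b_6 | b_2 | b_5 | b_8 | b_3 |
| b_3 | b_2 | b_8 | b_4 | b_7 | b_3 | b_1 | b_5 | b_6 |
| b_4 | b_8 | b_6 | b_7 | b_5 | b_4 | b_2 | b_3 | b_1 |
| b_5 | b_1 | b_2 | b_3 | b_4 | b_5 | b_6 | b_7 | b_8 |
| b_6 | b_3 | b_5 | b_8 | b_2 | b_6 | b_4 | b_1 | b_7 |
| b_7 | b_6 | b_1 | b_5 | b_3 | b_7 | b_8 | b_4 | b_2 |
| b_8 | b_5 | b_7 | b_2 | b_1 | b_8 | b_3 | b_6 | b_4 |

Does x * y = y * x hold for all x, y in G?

b_2 * b_8 = b_3 but b_8 * b_2 = b_7.
Since b_2 and b_8 do not commute, G is not abelian.

No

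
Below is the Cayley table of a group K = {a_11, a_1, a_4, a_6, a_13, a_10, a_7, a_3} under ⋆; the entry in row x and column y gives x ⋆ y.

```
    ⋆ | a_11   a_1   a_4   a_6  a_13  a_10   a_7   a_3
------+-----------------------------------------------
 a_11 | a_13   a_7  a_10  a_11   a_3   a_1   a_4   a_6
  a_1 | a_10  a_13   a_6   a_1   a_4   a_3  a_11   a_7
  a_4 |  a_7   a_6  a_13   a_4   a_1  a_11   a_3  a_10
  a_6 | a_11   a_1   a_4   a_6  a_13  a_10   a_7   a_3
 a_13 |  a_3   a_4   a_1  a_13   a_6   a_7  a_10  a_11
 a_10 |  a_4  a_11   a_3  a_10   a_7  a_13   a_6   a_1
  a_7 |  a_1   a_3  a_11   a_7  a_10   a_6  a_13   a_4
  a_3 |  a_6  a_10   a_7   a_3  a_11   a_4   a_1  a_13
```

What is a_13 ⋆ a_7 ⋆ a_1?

a_11

a_13 ⋆ a_7 = a_10
a_10 ⋆ a_1 = a_11
(Structurally, K here is isomorphic to the quaternion group Q_8.)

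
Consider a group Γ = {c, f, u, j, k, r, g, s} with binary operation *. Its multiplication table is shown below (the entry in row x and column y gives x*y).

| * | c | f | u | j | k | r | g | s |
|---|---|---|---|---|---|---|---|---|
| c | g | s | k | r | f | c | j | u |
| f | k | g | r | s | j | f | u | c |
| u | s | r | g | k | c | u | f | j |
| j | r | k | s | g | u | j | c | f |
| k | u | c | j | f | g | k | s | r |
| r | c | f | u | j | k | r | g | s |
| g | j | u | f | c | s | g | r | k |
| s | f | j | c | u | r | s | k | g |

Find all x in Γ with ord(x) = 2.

Identity is r. Compute the order of each non-identity element by repeated multiplication:
  c: c → g → j → r  (order 4)
  f: f → g → u → r  (order 4)
  u: u → g → f → r  (order 4)
  j: j → g → c → r  (order 4)
  k: k → g → s → r  (order 4)
  g: g → r  (order 2)
  s: s → g → k → r  (order 4)
Elements of order 2: {g}.

{g}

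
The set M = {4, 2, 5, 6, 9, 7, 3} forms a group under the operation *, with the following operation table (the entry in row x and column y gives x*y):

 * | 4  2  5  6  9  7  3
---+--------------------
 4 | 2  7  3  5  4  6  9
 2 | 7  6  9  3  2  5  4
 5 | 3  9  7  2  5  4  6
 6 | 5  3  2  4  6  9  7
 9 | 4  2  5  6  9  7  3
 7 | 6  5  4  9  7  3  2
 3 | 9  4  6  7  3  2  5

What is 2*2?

6

Read row 2, column 2: 2*2 = 6.
(Structurally, M here is isomorphic to the cyclic group Z_7.)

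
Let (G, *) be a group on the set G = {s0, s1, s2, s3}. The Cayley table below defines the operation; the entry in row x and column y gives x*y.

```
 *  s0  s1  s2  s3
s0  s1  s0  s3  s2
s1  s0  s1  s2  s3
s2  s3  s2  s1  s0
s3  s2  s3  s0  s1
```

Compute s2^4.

s2^1 = s2
s2^2 = s2*s2 = s1
s2^3 = s1*s2 = s2
s2^4 = s2*s2 = s1

s1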